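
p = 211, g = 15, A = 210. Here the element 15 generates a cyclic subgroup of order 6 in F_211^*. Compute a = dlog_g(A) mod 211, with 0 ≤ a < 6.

Successive powers of 15 modulo 211:
  15^0=1  15^1=15  15^2=14  15^3=210
So 15^3 ≡ 210 (mod 211), giving a = 3.

3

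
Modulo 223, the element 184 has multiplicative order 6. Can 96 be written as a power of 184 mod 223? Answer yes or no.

no

⟨184⟩ has order 6; its elements mod 223 are {1, 39, 40, 183, 184, 222}.
96 is not in this set.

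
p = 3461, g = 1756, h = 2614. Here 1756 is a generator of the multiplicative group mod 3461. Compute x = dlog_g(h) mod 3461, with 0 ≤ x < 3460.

2175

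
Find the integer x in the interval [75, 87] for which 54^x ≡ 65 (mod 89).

79

Compute 54^75 mod 89 = 6, then multiply by 54 repeatedly:
  54^75=6  54^76=57  54^77=52  54^78=49  54^79=65
Found 65 at exponent 79.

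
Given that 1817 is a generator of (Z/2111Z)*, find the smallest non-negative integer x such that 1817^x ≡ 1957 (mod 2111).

1162

Baby-step giant-step with m = ceil(sqrt(2110)) = 46.
Baby table (1817^j mod 2111 for j=0..45):
  0:1  1:1817  2:1996  3:34  4:559  5:312  6:1156  7:7
  8:53  9:1306  10:238  11:1802  12:73  13:1759  14:49  15:371
  16:698  17:1666  18:2059  19:511  20:1758  21:343  22:486  23:664
  24:1107  25:1747  26:1466  27:1751  28:290  29:1291  30:426  31:1416
  32:1674  33:1818  34:1702  35:2030  36:593  37:871  38:1468  39:1163
  40:60  41:1359  42:1544  43:2040  44:1875  45:1832
Giant step factor: 1817^(-46) ≡ 1477 (mod 2111).
Scan 1957·1477^i mod 2111 for i = 0, 1, …:
  i=0: 1957   i=1: 530   i=2: 1740   i=3: 893
  i=4: 1697   i=5: 712   i=6: 346   i=7: 180
  i=8: 1985   i=9: 1777     …   i=24: 1102
  i=25: 73
Match at i=25, j=12: x = 25·46 + 12 = 1162.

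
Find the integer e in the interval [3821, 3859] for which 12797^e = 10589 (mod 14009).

3858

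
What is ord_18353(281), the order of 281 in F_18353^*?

18352

The order of 281 must divide p − 1 = 18352 = 2^4 · 31 · 37.
Divisors: 1, 2, 4, 8, 16, 31, 37, 62, 74, 124, 148, 248, 296, 496, 592, 1147, 2294, 4588, 9176, 18352.
Check each in increasing order: 281^1 ≡ 281;  281^2 ≡ 5549;  281^4 ≡ 13420;  281^8 ≡ 16764;  281^16 ≡ 10560;  281^31 ≡ 264;  281^37 ≡ 1168;  281^62 ≡ 14637;  281^74 ≡ 6102;  281^124 ≡ 7200;  281^148 ≡ 14520;  281^248 ≡ 11128;  281^296 ≡ 9489;  281^496 ≡ 4693;  281^592 ≡ 1303;  281^1147 ≡ 3952;  281^2294 ≡ 18254;  281^4588 ≡ 9801;  281^9176 ≡ 18352;  281^18352 ≡ 1.
Smallest exponent giving 1 is 18352.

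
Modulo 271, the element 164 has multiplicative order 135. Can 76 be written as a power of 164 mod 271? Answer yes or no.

no

76 ∈ ⟨164⟩ iff 76^135 ≡ 1 (mod 271), since |⟨164⟩| = 135.
76^135 mod 271 = 270.
Since 270 ≠ 1, 76 does not lie in the subgroup.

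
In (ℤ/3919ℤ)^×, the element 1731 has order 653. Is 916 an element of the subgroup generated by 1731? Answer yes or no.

yes

916 ∈ ⟨1731⟩ iff 916^653 ≡ 1 (mod 3919), since |⟨1731⟩| = 653.
916^653 mod 3919 = 1.
Since 1 = 1, 916 lies in the subgroup.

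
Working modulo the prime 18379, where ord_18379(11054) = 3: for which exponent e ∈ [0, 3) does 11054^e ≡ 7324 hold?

2

Successive powers of 11054 modulo 18379:
  11054^0=1  11054^1=11054  11054^2=7324
So 11054^2 ≡ 7324 (mod 18379), giving e = 2.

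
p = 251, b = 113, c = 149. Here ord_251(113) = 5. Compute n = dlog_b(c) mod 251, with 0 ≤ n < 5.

3

Successive powers of 113 modulo 251:
  113^0=1  113^1=113  113^2=219  113^3=149
So 113^3 ≡ 149 (mod 251), giving n = 3.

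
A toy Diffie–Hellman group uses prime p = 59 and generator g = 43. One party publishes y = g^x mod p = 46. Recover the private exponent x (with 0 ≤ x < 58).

4

Successive powers of 43 modulo 59:
  43^0=1  43^1=43  43^2=20  43^3=34  43^4=46
So 43^4 ≡ 46 (mod 59), giving x = 4.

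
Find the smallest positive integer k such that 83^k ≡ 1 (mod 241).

The order of 83 must divide p − 1 = 240 = 2^4 · 3 · 5.
Divisors: 1, 2, 3, 4, 5, 6, 8, 10, 12, 15, 16, 20, 24, 30, 40, 48, 60, 80, 120, 240.
Check each in increasing order: 83^1 ≡ 83;  83^2 ≡ 141;  83^3 ≡ 135;  83^4 ≡ 119;  83^5 ≡ 237;  83^6 ≡ 150;  83^8 ≡ 183;  83^10 ≡ 16;  83^12 ≡ 87;  83^15 ≡ 177;  83^16 ≡ 231;  83^20 ≡ 15;  83^24 ≡ 98;  83^30 ≡ 240;  83^40 ≡ 225;  83^48 ≡ 205;  83^60 ≡ 1.
Smallest exponent giving 1 is 60.

60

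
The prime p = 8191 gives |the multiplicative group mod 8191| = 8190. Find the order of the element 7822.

2730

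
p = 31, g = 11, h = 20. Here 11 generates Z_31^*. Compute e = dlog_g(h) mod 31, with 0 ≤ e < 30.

16

Successive powers of 11 modulo 31:
  11^0=1  11^1=11  11^2=28  11^3=29  11^4=9  11^5=6
  11^6=4  11^7=13  11^8=19  11^9=23  11^10=5  11^11=24
  11^12=16  11^13=21  11^14=14  11^15=30  11^16=20
So 11^16 ≡ 20 (mod 31), giving e = 16.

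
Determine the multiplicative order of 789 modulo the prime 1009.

The order of 789 must divide p − 1 = 1008 = 2^4 · 3^2 · 7.
Divisors: 1, 2, 3, 4, 6, 7, 8, 9, 12, 14, 16, 18, 21, 24, 28, 36, 42, 48, 56, 63, 72, 84, 112, 126, 144, 168, 252, 336, 504, 1008.
Check each in increasing order: 789^1 ≡ 789;  789^2 ≡ 977;  789^3 ≡ 986;  789^4 ≡ 15;  789^6 ≡ 529;  789^7 ≡ 664;  789^8 ≡ 225;  789^9 ≡ 950;  789^12 ≡ 348;  789^14 ≡ 972;  789^16 ≡ 175;  789^18 ≡ 454;  789^21 ≡ 657;  789^24 ≡ 24;  789^28 ≡ 360;  789^36 ≡ 280;  789^42 ≡ 806;  789^48 ≡ 576;  789^56 ≡ 448;  789^63 ≡ 826;  789^72 ≡ 707;  789^84 ≡ 849;  789^112 ≡ 922;  789^126 ≡ 192;  789^144 ≡ 394;  789^168 ≡ 375;  789^252 ≡ 540;  789^336 ≡ 374;  789^504 ≡ 1008;  789^1008 ≡ 1.
Smallest exponent giving 1 is 1008.

1008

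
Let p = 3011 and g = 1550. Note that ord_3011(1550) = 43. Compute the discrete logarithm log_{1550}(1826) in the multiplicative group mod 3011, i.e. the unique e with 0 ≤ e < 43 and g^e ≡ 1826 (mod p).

27

Successive powers of 1550 modulo 3011:
  1550^0=1  1550^1=1550  1550^2=2733  1550^3=2684  1550^4=2009  1550^5=576
  1550^6=1544  1550^7=2466  1550^8=1341  1550^9=960  1550^10=566  1550^11=1099
  1550^12=2235  1550^13=1600  1550^14=1947  1550^15=828  1550^16=714  1550^17=1663
  1550^18=234  1550^19=1380  1550^20=1190  1550^21=1768  1550^22=390  1550^23=2300
  1550^24=2987  1550^25=1943  1550^26=650  1550^27=1826
So 1550^27 ≡ 1826 (mod 3011), giving e = 27.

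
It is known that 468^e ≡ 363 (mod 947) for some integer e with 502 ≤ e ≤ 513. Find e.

Compute 468^502 mod 947 = 233, then multiply by 468 repeatedly:
  468^502=233  468^503=139  468^504=656  468^505=180  468^506=904
  468^507=710  468^508=830  468^509=170  468^510=12  468^511=881
  468^512=363
Found 363 at exponent 512.

512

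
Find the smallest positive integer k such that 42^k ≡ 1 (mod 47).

23

The order of 42 must divide p − 1 = 46 = 2 · 23.
Divisors: 1, 2, 23, 46.
Check each in increasing order: 42^1 ≡ 42;  42^2 ≡ 25;  42^23 ≡ 1.
Smallest exponent giving 1 is 23.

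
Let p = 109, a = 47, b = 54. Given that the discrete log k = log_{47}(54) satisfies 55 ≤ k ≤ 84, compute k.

57

Compute 47^55 mod 109 = 62, then multiply by 47 repeatedly:
  47^55=62  47^56=80  47^57=54
Found 54 at exponent 57.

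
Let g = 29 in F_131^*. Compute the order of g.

The order of 29 must divide p − 1 = 130 = 2 · 5 · 13.
Divisors: 1, 2, 5, 10, 13, 26, 65, 130.
Check each in increasing order: 29^1 ≡ 29;  29^2 ≡ 55;  29^5 ≡ 86;  29^10 ≡ 60;  29^13 ≡ 70;  29^26 ≡ 53;  29^65 ≡ 130;  29^130 ≡ 1.
Smallest exponent giving 1 is 130.

130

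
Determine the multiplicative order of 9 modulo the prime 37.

The order of 9 must divide p − 1 = 36 = 2^2 · 3^2.
Divisors: 1, 2, 3, 4, 6, 9, 12, 18, 36.
Check each in increasing order: 9^1 ≡ 9;  9^2 ≡ 7;  9^3 ≡ 26;  9^4 ≡ 12;  9^6 ≡ 10;  9^9 ≡ 1.
Smallest exponent giving 1 is 9.

9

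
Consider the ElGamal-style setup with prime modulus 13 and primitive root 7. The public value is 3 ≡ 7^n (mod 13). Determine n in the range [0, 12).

Successive powers of 7 modulo 13:
  7^0=1  7^1=7  7^2=10  7^3=5  7^4=9  7^5=11
  7^6=12  7^7=6  7^8=3
So 7^8 ≡ 3 (mod 13), giving n = 8.

8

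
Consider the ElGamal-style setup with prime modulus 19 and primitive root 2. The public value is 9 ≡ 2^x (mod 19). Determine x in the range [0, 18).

8

Successive powers of 2 modulo 19:
  2^0=1  2^1=2  2^2=4  2^3=8  2^4=16  2^5=13
  2^6=7  2^7=14  2^8=9
So 2^8 ≡ 9 (mod 19), giving x = 8.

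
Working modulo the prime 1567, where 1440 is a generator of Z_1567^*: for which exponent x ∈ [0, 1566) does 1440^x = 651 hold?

Baby-step giant-step with m = ceil(sqrt(1566)) = 40.
Baby table (1440^j mod 1567 for j=0..39):
  0:1  1:1440  2:459  3:1253  4:703  5:38  6:1442  7:205
  8:604  9:75  10:1444  11:1518  12:1522  13:1014  14:1283  15:27
  16:1272  17:1424  18:924  19:177  20:1026  21:1326  22:834  23:638
  24:458  25:1380  26:244  27:352  28:739  29:167  30:729  31:1437
  32:840  33:1443  34:78  35:1063  36:1328  37:580  38:1556  39:1397
Giant step factor: 1440^(-40) ≡ 788 (mod 1567).
Scan 651·788^i mod 1567 for i = 0, 1, …:
  i=0: 651   i=1: 579   i=2: 255   i=3: 364
  i=4: 71   i=5: 1103   i=6: 1046   i=7: 6
  i=8: 27
Match at i=8, j=15: x = 8·40 + 15 = 335.

335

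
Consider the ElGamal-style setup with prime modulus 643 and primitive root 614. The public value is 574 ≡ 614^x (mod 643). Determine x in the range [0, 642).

Baby-step giant-step with m = ceil(sqrt(642)) = 26.
Baby table (614^j mod 643 for j=0..25):
  0:1  1:614  2:198  3:45  4:624  5:551  6:96  7:431
  8:361  9:462  10:105  11:170  12:214  13:224  14:577  15:628
  16:435  17:245  18:611  19:285  20:94  21:489  22:608  23:372
  24:143  25:354
Giant step factor: 614^(-26) ≡ 380 (mod 643).
Scan 574·380^i mod 643 for i = 0, 1, …:
  i=0: 574   i=1: 143
Match at i=1, j=24: x = 1·26 + 24 = 50.

50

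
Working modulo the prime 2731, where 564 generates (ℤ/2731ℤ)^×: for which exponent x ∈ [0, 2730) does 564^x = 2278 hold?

1112

Baby-step giant-step with m = ceil(sqrt(2730)) = 53.
Baby table (564^j mod 2731 for j=0..52):
  0:1  1:564  2:1300  3:1292  4:2242  5:35  6:623  7:1804
  8:1524  9:2002  10:1225  11:2688  12:327  13:1451  14:1795  15:1910
  16:1226  17:521  18:1627  19:12  20:1306  21:1945  22:1849  23:2325
  24:420  25:2014  26:2531  27:1902  28:2176  29:1045  30:2215  31:1193
  32:1026  33:2423  34:1072  35:1057  36:790  37:407  38:144  39:2017
  40:1492  41:340  42:590  43:2309  44:2320  45:331  46:976  47:1533
  48:1616  49:2001  50:661  51:1388  52:1766
Giant step factor: 564^(-53) ≡ 801 (mod 2731).
Scan 2278·801^i mod 2731 for i = 0, 1, …:
  i=0: 2278   i=1: 370   i=2: 1422   i=3: 195
  i=4: 528   i=5: 2354   i=6: 1164   i=7: 1093
  i=8: 1573   i=9: 982     …   i=19: 1366
  i=20: 1766
Match at i=20, j=52: x = 20·53 + 52 = 1112.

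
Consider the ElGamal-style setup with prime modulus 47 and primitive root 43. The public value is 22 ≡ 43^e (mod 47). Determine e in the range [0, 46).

9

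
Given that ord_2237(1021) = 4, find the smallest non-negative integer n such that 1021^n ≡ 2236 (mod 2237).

Successive powers of 1021 modulo 2237:
  1021^0=1  1021^1=1021  1021^2=2236
So 1021^2 ≡ 2236 (mod 2237), giving n = 2.

2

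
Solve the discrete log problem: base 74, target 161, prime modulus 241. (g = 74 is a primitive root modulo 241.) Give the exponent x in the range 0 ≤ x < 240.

86

Baby-step giant-step with m = ceil(sqrt(240)) = 16.
Baby table (74^j mod 241 for j=0..15):
  0:1  1:74  2:174  3:103  4:151  5:88  6:5  7:129
  8:147  9:33  10:32  11:199  12:25  13:163  14:12  15:165
Giant step factor: 74^(-16) ≡ 119 (mod 241).
Scan 161·119^i mod 241 for i = 0, 1, …:
  i=0: 161   i=1: 120   i=2: 61   i=3: 29
  i=4: 77   i=5: 5
Match at i=5, j=6: x = 5·16 + 6 = 86.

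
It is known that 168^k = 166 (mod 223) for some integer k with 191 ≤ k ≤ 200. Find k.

194

Compute 168^191 mod 223 = 187, then multiply by 168 repeatedly:
  168^191=187  168^192=196  168^193=147  168^194=166
Found 166 at exponent 194.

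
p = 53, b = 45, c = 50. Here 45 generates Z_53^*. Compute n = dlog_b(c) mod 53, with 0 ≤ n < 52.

Successive powers of 45 modulo 53:
  45^0=1  45^1=45  45^2=11  45^3=18  45^4=15  45^5=39
  45^6=6  45^7=5  45^8=13  45^9=2  45^10=37  45^11=22
  45^12=36  45^13=30  45^14=25  45^15=12  45^16=10  45^17=26
  45^18=4  45^19=21  45^20=44  45^21=19  45^22=7  45^23=50
So 45^23 ≡ 50 (mod 53), giving n = 23.

23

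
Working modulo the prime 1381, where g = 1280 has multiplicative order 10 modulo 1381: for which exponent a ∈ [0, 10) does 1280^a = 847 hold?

7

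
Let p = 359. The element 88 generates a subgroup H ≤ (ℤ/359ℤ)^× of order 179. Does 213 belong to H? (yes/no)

no

213 ∈ ⟨88⟩ iff 213^179 ≡ 1 (mod 359), since |⟨88⟩| = 179.
213^179 mod 359 = 358.
Since 358 ≠ 1, 213 does not lie in the subgroup.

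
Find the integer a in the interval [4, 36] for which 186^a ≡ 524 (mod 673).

Compute 186^4 mod 673 = 499, then multiply by 186 repeatedly:
  186^4=499  186^5=613  186^6=281  186^7=445  186^8=664
  186^9=345  186^10=235  186^11=638  186^12=220  186^13=540
  186^14=163  186^15=33  186^16=81  186^17=260  186^18=577
  186^19=315  186^20=39  186^21=524
Found 524 at exponent 21.

21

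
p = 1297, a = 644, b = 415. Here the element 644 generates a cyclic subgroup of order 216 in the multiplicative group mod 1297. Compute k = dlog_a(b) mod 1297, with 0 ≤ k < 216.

Baby-step giant-step with m = ceil(sqrt(216)) = 15.
Baby table (644^j mod 1297 for j=0..14):
  0:1  1:644  2:993  3:71  4:329  5:465  6:1150  7:13
  8:590  9:1236  10:923  11:386  12:857  13:683  14:169
Giant step factor: 644^(-15) ≡ 938 (mod 1297).
Scan 415·938^i mod 1297 for i = 0, 1, …:
  i=0: 415   i=1: 170   i=2: 1226   i=3: 846
  i=4: 1081   i=5: 1021   i=6: 512   i=7: 366
  i=8: 900   i=9: 1150
Match at i=9, j=6: k = 9·15 + 6 = 141.

141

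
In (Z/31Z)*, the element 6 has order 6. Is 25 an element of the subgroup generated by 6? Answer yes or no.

yes

25 ∈ ⟨6⟩ iff 25^6 ≡ 1 (mod 31), since |⟨6⟩| = 6.
25^6 mod 31 = 1.
Since 1 = 1, 25 lies in the subgroup.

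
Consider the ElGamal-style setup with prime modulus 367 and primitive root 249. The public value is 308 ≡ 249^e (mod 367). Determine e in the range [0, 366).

Baby-step giant-step with m = ceil(sqrt(366)) = 20.
Baby table (249^j mod 367 for j=0..19):
  0:1  1:249  2:345  3:27  4:117  5:140  6:362  7:223
  8:110  9:232  10:149  11:34  12:25  13:353  14:184  15:308
  16:356  17:197  18:242  19:70
Giant step factor: 249^(-20) ≡ 73 (mod 367).
Scan 308·73^i mod 367 for i = 0, 1, …:
  i=0: 308
Match at i=0, j=15: e = 0·20 + 15 = 15.

15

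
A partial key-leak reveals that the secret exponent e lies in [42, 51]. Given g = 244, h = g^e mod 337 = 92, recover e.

Compute 244^42 mod 337 = 226, then multiply by 244 repeatedly:
  244^42=226  244^43=213  244^44=74  244^45=195  244^46=63
  244^47=207  244^48=295  244^49=199  244^50=28  244^51=92
Found 92 at exponent 51.

51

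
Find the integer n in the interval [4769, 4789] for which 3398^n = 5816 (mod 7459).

Compute 3398^4769 mod 7459 = 3597, then multiply by 3398 repeatedly:
  3398^4769=3597  3398^4770=4764  3398^4771=2042  3398^4772=1846  3398^4773=7148
  3398^4774=2400  3398^4775=2513  3398^4776=6078  3398^4777=6532  3398^4778=5211
  3398^4779=6771  3398^4780=4302  3398^4781=6015  3398^4782=1310  3398^4783=5816
Found 5816 at exponent 4783.

4783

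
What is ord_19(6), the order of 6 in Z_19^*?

9

The order of 6 must divide p − 1 = 18 = 2 · 3^2.
Divisors: 1, 2, 3, 6, 9, 18.
Check each in increasing order: 6^1 ≡ 6;  6^2 ≡ 17;  6^3 ≡ 7;  6^6 ≡ 11;  6^9 ≡ 1.
Smallest exponent giving 1 is 9.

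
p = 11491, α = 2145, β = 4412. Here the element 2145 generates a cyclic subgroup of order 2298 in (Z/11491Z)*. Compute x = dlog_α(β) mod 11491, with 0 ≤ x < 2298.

Baby-step giant-step with m = ceil(sqrt(2298)) = 48.
Baby table (2145^j mod 11491 for j=0..47):
  0:1  1:2145  2:4625  3:3892  4:5874  5:5594  6:2526  7:6009
  8:7894  9:6387  10:2843  11:8005  12:3171  13:10614  14:3359  15:198
  16:11034  17:7961  18:719  19:2461  20:4476  21:6035  22:6209  23:236
  24:616  25:11346  26:10723  27:7344  28:10210  29:10095  30:4731  31:1442
  32:2011  33:4470  34:4656  35:1441  36:11357  37:11336  38:764  39:7058
  40:5763  41:8810  42:6246  43:10655  44:10867  45:5967  46:9732  47:7484
Giant step factor: 2145^(-48) ≡ 8130 (mod 11491).
Scan 4412·8130^i mod 11491 for i = 0, 1, …:
  i=0: 4412   i=1: 6149   i=2: 5520   i=3: 5245
  i=4: 10240   i=5: 10396   i=6: 3175   i=7: 3964
  i=8: 6556   i=9: 5022     …   i=26: 4569
  i=27: 7058
Match at i=27, j=39: x = 27·48 + 39 = 1335.

1335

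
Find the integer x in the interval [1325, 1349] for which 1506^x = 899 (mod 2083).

Compute 1506^1325 mod 2083 = 657, then multiply by 1506 repeatedly:
  1506^1325=657  1506^1326=17  1506^1327=606  1506^1328=282  1506^1329=1843
  1506^1330=1002  1506^1331=920  1506^1332=325  1506^1333=2028  1506^1334=490
  1506^1335=558  1506^1336=899
Found 899 at exponent 1336.

1336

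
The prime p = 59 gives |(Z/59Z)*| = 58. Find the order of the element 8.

58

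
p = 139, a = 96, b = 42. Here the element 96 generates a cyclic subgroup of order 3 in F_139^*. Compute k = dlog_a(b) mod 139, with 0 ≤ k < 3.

2

Successive powers of 96 modulo 139:
  96^0=1  96^1=96  96^2=42
So 96^2 ≡ 42 (mod 139), giving k = 2.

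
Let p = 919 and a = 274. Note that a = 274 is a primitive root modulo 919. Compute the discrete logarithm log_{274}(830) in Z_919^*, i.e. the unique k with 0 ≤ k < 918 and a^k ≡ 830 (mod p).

Baby-step giant-step with m = ceil(sqrt(918)) = 31.
Baby table (274^j mod 919 for j=0..30):
  0:1  1:274  2:637  3:847  4:490  5:86  6:589  7:561
  8:241  9:785  10:44  11:109  12:458  13:508  14:423  15:108
  16:184  17:790  18:495  19:537  20:98  21:201  22:853  23:296
  24:232  25:157  26:744  27:757  28:643  29:653  30:636
Giant step factor: 274^(-31) ≡ 417 (mod 919).
Scan 830·417^i mod 919 for i = 0, 1, …:
  i=0: 830   i=1: 566   i=2: 758   i=3: 869
  i=4: 287   i=5: 209   i=6: 767   i=7: 27
  i=8: 231   i=9: 751   i=10: 707   i=11: 739
  i=12: 298   i=13: 201
Match at i=13, j=21: k = 13·31 + 21 = 424.

424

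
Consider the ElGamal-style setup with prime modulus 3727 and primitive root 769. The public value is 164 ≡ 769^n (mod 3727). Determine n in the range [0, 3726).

2870

Baby-step giant-step with m = ceil(sqrt(3726)) = 62.
Baby table (769^j mod 3727 for j=0..61):
  0:1  1:769  2:2495  3:2977  4:935  5:3431  6:3450  7:3153
  8:2107  9:2765  10:1895  11:3725  12:2189  13:2464  14:1500  15:1857
  16:592  17:554  18:1148  19:3240  20:1924  21:3664  22:4  23:3076
  24:2526  25:727  26:13  27:2543  28:2619  29:1431  30:974  31:3606
  32:126  33:3719  34:1302  35:2402  36:2273  37:3701  38:2368  39:2216
  40:865  41:1779  42:242  43:3475  44:16  45:1123  46:2650  47:2908
  48:52  49:2718  50:3022  51:1997  52:169  53:3243  54:504  55:3695
  56:1481  57:2154  58:1638  59:3623  60:2018  61:1410
Giant step factor: 769^(-62) ≡ 1354 (mod 3727).
Scan 164·1354^i mod 3727 for i = 0, 1, …:
  i=0: 164   i=1: 2163   i=2: 3007   i=3: 1594
  i=4: 343   i=5: 2274   i=6: 494   i=7: 1743
  i=8: 831   i=9: 3347     …   i=45: 2825
  i=46: 1148
Match at i=46, j=18: n = 46·62 + 18 = 2870.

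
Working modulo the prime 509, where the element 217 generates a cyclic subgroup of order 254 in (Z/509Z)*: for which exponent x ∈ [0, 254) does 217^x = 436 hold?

78

Baby-step giant-step with m = ceil(sqrt(254)) = 16.
Baby table (217^j mod 509 for j=0..15):
  0:1  1:217  2:261  3:138  4:424  5:388  6:211  7:486
  8:99  9:105  10:389  11:428  12:238  13:237  14:20  15:268
Giant step factor: 217^(-16) ≡ 278 (mod 509).
Scan 436·278^i mod 509 for i = 0, 1, …:
  i=0: 436   i=1: 66   i=2: 24   i=3: 55
  i=4: 20
Match at i=4, j=14: x = 4·16 + 14 = 78.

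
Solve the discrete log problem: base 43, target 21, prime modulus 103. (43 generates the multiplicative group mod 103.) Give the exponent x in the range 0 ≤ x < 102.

Baby-step giant-step with m = ceil(sqrt(102)) = 11.
Baby table (43^j mod 103 for j=0..10):
  0:1  1:43  2:98  3:94  4:25  5:45  6:81  7:84
  8:7  9:95  10:68
Giant step factor: 43^(-11) ≡ 85 (mod 103).
Scan 21·85^i mod 103 for i = 0, 1, …:
  i=0: 21   i=1: 34   i=2: 6   i=3: 98
Match at i=3, j=2: x = 3·11 + 2 = 35.

35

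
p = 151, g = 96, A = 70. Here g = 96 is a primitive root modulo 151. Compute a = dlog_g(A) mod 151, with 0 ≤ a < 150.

129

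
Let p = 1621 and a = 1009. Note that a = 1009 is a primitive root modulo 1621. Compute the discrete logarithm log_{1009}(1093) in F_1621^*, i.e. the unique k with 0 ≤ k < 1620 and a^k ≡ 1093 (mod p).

Baby-step giant-step with m = ceil(sqrt(1620)) = 41.
Baby table (1009^j mod 1621 for j=0..40):
  0:1  1:1009  2:93  3:1440  4:544  5:998  6:341  7:417
  8:914  9:1498  10:710  11:1529  12:1190  13:1170  14:442  15:203
  16:581  17:1048  18:540  19:204  20:1590  21:1141  22:359  23:748
  24:967  25:1482  26:776  27:41  28:844  29:571  30:684  31:1231
  32:393  33:1013  34:887  35:191  36:1441  37:1553  38:1091  39:160
  40:961
Giant step factor: 1009^(-41) ≡ 830 (mod 1621).
Scan 1093·830^i mod 1621 for i = 0, 1, …:
  i=0: 1093   i=1: 1051   i=2: 232   i=3: 1282
  i=4: 684
Match at i=4, j=30: k = 4·41 + 30 = 194.

194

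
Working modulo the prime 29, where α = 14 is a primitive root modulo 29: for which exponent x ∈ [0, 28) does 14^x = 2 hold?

Successive powers of 14 modulo 29:
  14^0=1  14^1=14  14^2=22  14^3=18  14^4=20  14^5=19
  14^6=5  14^7=12  14^8=23  14^9=3  14^10=13  14^11=8
  14^12=25  14^13=2
So 14^13 ≡ 2 (mod 29), giving x = 13.

13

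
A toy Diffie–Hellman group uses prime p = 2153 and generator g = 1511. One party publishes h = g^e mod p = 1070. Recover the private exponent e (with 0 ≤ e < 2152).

Baby-step giant-step with m = ceil(sqrt(2152)) = 47.
Baby table (1511^j mod 2153 for j=0..46):
  0:1  1:1511  2:941  3:871  4:598  5:1471  6:785  7:1985
  8:206  9:1234  10:76  11:727  12:467  13:1606  14:235  15:1993
  16:1529  17:150  18:585  19:1205  20:1470  21:1427  22:1044  23:1488
  24:636  25:758  26:2095  27:635  28:1400  29:1154  30:1917  31:802
  32:1836  33:1132  34:970  35:1630  36:2051  37:894  38:903  39:1584
  40:1441  41:668  42:1744  43:2065  44:518  45:1159  46:860
Giant step factor: 1511^(-47) ≡ 147 (mod 2153).
Scan 1070·147^i mod 2153 for i = 0, 1, …:
  i=0: 1070   i=1: 121   i=2: 563   i=3: 947
  i=4: 1417   i=5: 1611   i=6: 2140   i=7: 242
  i=8: 1126   i=9: 1894     …   i=37: 1285
  i=38: 1584
Match at i=38, j=39: e = 38·47 + 39 = 1825.

1825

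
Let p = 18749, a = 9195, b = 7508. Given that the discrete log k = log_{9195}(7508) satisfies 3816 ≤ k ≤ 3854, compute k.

Compute 9195^3816 mod 18749 = 17158, then multiply by 9195 repeatedly:
  9195^3816=17158  9195^3817=13724  9195^3818=11410  9195^3819=14295  9195^3820=12035
  9195^3821=5227  9195^3822=8578  9195^3823=16416  9195^3824=15670  9195^3825=18334
  9195^3826=8871  9195^3827=10695  9195^3828=2020  9195^3829=12390  9195^3830=7126
  9195^3831=14564  9195^3832=10622  9195^3833=5749  9195^3834=8624  9195^3835=8159
  9195^3836=7256  9195^3837=9978  9195^3838=8853  9195^3839=13926  9195^3840=12649
  9195^3841=7508
Found 7508 at exponent 3841.

3841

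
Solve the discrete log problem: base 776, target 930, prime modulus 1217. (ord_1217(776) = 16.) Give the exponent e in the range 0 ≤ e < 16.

Successive powers of 776 modulo 1217:
  776^0=1  776^1=776  776^2=978  776^3=737  776^4=1139  776^5=322
  776^6=387  776^7=930
So 776^7 ≡ 930 (mod 1217), giving e = 7.

7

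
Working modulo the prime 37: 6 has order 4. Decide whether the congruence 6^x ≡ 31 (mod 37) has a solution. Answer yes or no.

yes

31 ∈ ⟨6⟩ iff 31^4 ≡ 1 (mod 37), since |⟨6⟩| = 4.
31^4 mod 37 = 1.
Since 1 = 1, 31 lies in the subgroup.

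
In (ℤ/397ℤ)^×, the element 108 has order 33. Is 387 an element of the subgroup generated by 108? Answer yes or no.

387 ∈ ⟨108⟩ iff 387^33 ≡ 1 (mod 397), since |⟨108⟩| = 33.
387^33 mod 397 = 35.
Since 35 ≠ 1, 387 does not lie in the subgroup.

no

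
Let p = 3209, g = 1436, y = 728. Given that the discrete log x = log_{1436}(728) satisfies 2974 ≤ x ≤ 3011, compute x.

3006

Compute 1436^2974 mod 3209 = 915, then multiply by 1436 repeatedly:
  1436^2974=915  1436^2975=1459  1436^2976=2856  1436^2977=114  1436^2978=45
  1436^2979=440  1436^2980=2876  1436^2981=3162  1436^2982=3106  1436^2983=2915
  1436^2984=1404  1436^2985=892  1436^2986=521  1436^2987=459  1436^2988=1279
  1436^2989=1096  1436^2990=1446  1436^2991=233  1436^2992=852  1436^2993=843
  1436^2994=755  1436^2995=2747  1436^2996=831  1436^2997=2777  1436^2998=2194
  1436^2999=2555  1436^3000=1093  1436^3001=347  1436^3002=897  1436^3003=1283
  1436^3004=422  1436^3005=2700  1436^3006=728
Found 728 at exponent 3006.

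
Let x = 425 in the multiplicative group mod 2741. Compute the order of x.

1370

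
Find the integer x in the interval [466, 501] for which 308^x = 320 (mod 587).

475

Compute 308^466 mod 587 = 116, then multiply by 308 repeatedly:
  308^466=116  308^467=508  308^468=322  308^469=560  308^470=489
  308^471=340  308^472=234  308^473=458  308^474=184  308^475=320
Found 320 at exponent 475.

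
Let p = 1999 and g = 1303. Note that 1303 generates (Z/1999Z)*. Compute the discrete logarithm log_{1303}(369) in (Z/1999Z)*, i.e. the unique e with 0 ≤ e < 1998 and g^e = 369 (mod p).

Baby-step giant-step with m = ceil(sqrt(1998)) = 45.
Baby table (1303^j mod 1999 for j=0..44):
  0:1  1:1303  2:658  3:1802  4:1180  5:309  6:828  7:1423
  8:1096  9:802  10:1528  11:1979  12:1926  13:833  14:1941  15:388
  16:1816  17:1431  18:1525  19:69  20:1951  21:1424  22:400  23:1460
  24:1331  25:1160  26:236  27:1661  28:1365  29:1484  30:619  31:960
  32:1505  33:1995  34:785  35:1366  36:788  37:1277  38:763  39:686
  40:305  41:1613  42:790  43:1884  44:80
Giant step factor: 1303^(-45) ≡ 89 (mod 1999).
Scan 369·89^i mod 1999 for i = 0, 1, …:
  i=0: 369   i=1: 857   i=2: 311   i=3: 1692
  i=4: 663   i=5: 1036   i=6: 250   i=7: 261
  i=8: 1240   i=9: 415     …   i=15: 292
  i=16: 1
Match at i=16, j=0: e = 16·45 + 0 = 720.

720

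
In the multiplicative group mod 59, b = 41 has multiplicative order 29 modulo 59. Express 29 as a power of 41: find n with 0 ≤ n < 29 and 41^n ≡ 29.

2

Successive powers of 41 modulo 59:
  41^0=1  41^1=41  41^2=29
So 41^2 ≡ 29 (mod 59), giving n = 2.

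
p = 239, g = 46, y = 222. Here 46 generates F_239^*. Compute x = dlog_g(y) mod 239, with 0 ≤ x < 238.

29

Baby-step giant-step with m = ceil(sqrt(238)) = 16.
Baby table (46^j mod 239 for j=0..15):
  0:1  1:46  2:204  3:63  4:30  5:185  6:145  7:217
  8:183  9:53  10:48  11:57  12:232  13:156  14:6  15:37
Giant step factor: 46^(-16) ≡ 33 (mod 239).
Scan 222·33^i mod 239 for i = 0, 1, …:
  i=0: 222   i=1: 156
Match at i=1, j=13: x = 1·16 + 13 = 29.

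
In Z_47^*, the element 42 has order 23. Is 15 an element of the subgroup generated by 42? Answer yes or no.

no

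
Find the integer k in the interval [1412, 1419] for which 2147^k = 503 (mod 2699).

Compute 2147^1412 mod 2699 = 934, then multiply by 2147 repeatedly:
  2147^1412=934  2147^1413=2640  2147^1414=180  2147^1415=503
Found 503 at exponent 1415.

1415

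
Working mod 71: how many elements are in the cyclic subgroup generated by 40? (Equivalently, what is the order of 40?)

35

The order of 40 must divide p − 1 = 70 = 2 · 5 · 7.
Divisors: 1, 2, 5, 7, 10, 14, 35, 70.
Check each in increasing order: 40^1 ≡ 40;  40^2 ≡ 38;  40^5 ≡ 37;  40^7 ≡ 57;  40^10 ≡ 20;  40^14 ≡ 54;  40^35 ≡ 1.
Smallest exponent giving 1 is 35.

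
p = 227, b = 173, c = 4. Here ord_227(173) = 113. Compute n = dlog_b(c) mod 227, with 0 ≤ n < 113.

87

Baby-step giant-step with m = ceil(sqrt(113)) = 11.
Baby table (173^j mod 227 for j=0..10):
  0:1  1:173  2:192  3:74  4:90  5:134  6:28  7:77
  8:155  9:29  10:23
Giant step factor: 173^(-11) ≡ 70 (mod 227).
Scan 4·70^i mod 227 for i = 0, 1, …:
  i=0: 4   i=1: 53   i=2: 78   i=3: 12
  i=4: 159   i=5: 7   i=6: 36   i=7: 23
Match at i=7, j=10: n = 7·11 + 10 = 87.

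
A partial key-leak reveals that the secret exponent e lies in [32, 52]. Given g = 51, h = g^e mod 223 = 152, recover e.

Compute 51^32 mod 223 = 218, then multiply by 51 repeatedly:
  51^32=218  51^33=191  51^34=152
Found 152 at exponent 34.

34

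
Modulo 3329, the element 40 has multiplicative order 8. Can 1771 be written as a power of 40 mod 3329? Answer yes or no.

no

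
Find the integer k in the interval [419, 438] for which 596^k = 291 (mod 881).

427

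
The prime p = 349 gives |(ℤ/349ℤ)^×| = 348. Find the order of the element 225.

The order of 225 must divide p − 1 = 348 = 2^2 · 3 · 29.
Divisors: 1, 2, 3, 4, 6, 12, 29, 58, 87, 116, 174, 348.
Check each in increasing order: 225^1 ≡ 225;  225^2 ≡ 20;  225^3 ≡ 312;  225^4 ≡ 51;  225^6 ≡ 322;  225^12 ≡ 31;  225^29 ≡ 122;  225^58 ≡ 226;  225^87 ≡ 1.
Smallest exponent giving 1 is 87.

87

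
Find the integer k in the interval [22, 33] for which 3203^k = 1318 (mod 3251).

29

Compute 3203^22 mod 3251 = 1871, then multiply by 3203 repeatedly:
  3203^22=1871  3203^23=1220  3203^24=3209  3203^25=2016  3203^26=762
  3203^27=2436  3203^28=108  3203^29=1318
Found 1318 at exponent 29.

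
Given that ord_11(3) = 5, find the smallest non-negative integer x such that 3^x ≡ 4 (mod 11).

4

Successive powers of 3 modulo 11:
  3^0=1  3^1=3  3^2=9  3^3=5  3^4=4
So 3^4 ≡ 4 (mod 11), giving x = 4.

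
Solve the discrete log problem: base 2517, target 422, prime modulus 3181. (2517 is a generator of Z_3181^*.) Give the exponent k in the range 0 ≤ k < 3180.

1343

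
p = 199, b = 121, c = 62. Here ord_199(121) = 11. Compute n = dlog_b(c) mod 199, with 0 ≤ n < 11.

7

Successive powers of 121 modulo 199:
  121^0=1  121^1=121  121^2=114  121^3=63  121^4=61  121^5=18
  121^6=188  121^7=62
So 121^7 ≡ 62 (mod 199), giving n = 7.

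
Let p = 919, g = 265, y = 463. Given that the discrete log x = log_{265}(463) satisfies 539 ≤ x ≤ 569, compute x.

Compute 265^539 mod 919 = 691, then multiply by 265 repeatedly:
  265^539=691  265^540=234  265^541=437  265^542=11  265^543=158
  265^544=515  265^545=463
Found 463 at exponent 545.

545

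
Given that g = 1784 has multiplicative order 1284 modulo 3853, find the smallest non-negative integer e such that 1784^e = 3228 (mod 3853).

754

Baby-step giant-step with m = ceil(sqrt(1284)) = 36.
Baby table (1784^j mod 3853 for j=0..35):
  0:1  1:1784  2:78  3:444  4:2231  5:3808  6:633  7:343
  8:3138  9:3636  10:2025  11:2339  12:3830  13:1351  14:2059  15:1347
  16:2629  17:1035  18:853  19:3670  20:1033  21:1138  22:3514  23:145
  24:529  25:3604  26:2732  27:3696  28:1181  29:3166  30:3499  31:356
  32:3212  33:797  34:91  35:518
Giant step factor: 1784^(-36) ≡ 1654 (mod 3853).
Scan 3228·1654^i mod 3853 for i = 0, 1, …:
  i=0: 3228   i=1: 2707   i=2: 192   i=3: 1622
  i=4: 1100   i=5: 784   i=6: 2128   i=7: 1923
  i=8: 1917   i=9: 3552     …   i=19: 2467
  i=20: 91
Match at i=20, j=34: e = 20·36 + 34 = 754.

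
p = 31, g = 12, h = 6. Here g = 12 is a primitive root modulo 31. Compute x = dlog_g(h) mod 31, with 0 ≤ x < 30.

25

Successive powers of 12 modulo 31:
  12^0=1  12^1=12  12^2=20  12^3=23  12^4=28  12^5=26
  12^6=2  12^7=24  12^8=9  12^9=15  12^10=25  12^11=21
  12^12=4  12^13=17  12^14=18  12^15=30  12^16=19  12^17=11
  12^18=8  12^19=3  12^20=5  12^21=29  12^22=7  12^23=22
  12^24=16  12^25=6
So 12^25 ≡ 6 (mod 31), giving x = 25.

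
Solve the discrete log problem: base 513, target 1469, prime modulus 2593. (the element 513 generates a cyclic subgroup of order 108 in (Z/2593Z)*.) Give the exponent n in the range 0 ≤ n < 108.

Baby-step giant-step with m = ceil(sqrt(108)) = 11.
Baby table (513^j mod 2593 for j=0..10):
  0:1  1:513  2:1276  3:1152  4:2365  5:2314  6:2081  7:1830
  8:124  9:1380  10:51
Giant step factor: 513^(-11) ≡ 1469 (mod 2593).
Scan 1469·1469^i mod 2593 for i = 0, 1, …:
  i=0: 1469   i=1: 585   i=2: 1082   i=3: 2542
  i=4: 278   i=5: 1281   i=6: 1864   i=7: 8
  i=8: 1380
Match at i=8, j=9: n = 8·11 + 9 = 97.

97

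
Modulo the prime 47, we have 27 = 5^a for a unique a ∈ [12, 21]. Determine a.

14

Compute 5^12 mod 47 = 18, then multiply by 5 repeatedly:
  5^12=18  5^13=43  5^14=27
Found 27 at exponent 14.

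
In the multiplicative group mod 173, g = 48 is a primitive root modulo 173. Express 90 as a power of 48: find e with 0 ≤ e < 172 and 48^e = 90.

114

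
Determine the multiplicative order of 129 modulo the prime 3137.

448

The order of 129 must divide p − 1 = 3136 = 2^6 · 7^2.
Divisors: 1, 2, 4, 7, 8, 14, 16, 28, 32, 49, 56, 64, 98, 112, 196, 224, 392, 448, 784, 1568, 3136.
Check each in increasing order: 129^1 ≡ 129;  129^2 ≡ 956;  129^4 ≡ 1069;  129^7 ≡ 931;  129^8 ≡ 893;  129^14 ≡ 949;  129^16 ≡ 651;  129^28 ≡ 282;  129^32 ≡ 306;  129^49 ≡ 2407;  129^56 ≡ 1099;  129^64 ≡ 2663;  129^98 ≡ 2747;  129^112 ≡ 56;  129^196 ≡ 1524;  129^224 ≡ 3136;  129^392 ≡ 1196;  129^448 ≡ 1.
Smallest exponent giving 1 is 448.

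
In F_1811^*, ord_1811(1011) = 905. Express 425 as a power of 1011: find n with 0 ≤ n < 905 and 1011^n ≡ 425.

Baby-step giant-step with m = ceil(sqrt(905)) = 31.
Baby table (1011^j mod 1811 for j=0..30):
  0:1  1:1011  2:717  3:487  4:1576  5:1467  6:1739  7:1459
  8:895  9:1156  10:621  11:1225  12:1562  13:1801  14:756  15:74
  16:563  17:539  18:1629  19:720  20:1709  21:105  22:1117  23:1034
  24:427  25:679  26:100  27:1495  28:1071  29:1614  30:43
Giant step factor: 1011^(-31) ≡ 805 (mod 1811).
Scan 425·805^i mod 1811 for i = 0, 1, …:
  i=0: 425   i=1: 1657   i=2: 989   i=3: 1116
  i=4: 124   i=5: 215   i=6: 1030   i=7: 1523
  i=8: 1779   i=9: 1405     …   i=15: 1381
  i=16: 1562
Match at i=16, j=12: n = 16·31 + 12 = 508.

508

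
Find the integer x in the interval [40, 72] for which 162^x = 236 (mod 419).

58

Compute 162^40 mod 419 = 121, then multiply by 162 repeatedly:
  162^40=121  162^41=328  162^42=342  162^43=96  162^44=49
  162^45=396  162^46=45  162^47=167  162^48=238  162^49=8
  162^50=39  162^51=33  162^52=318  162^53=398  162^54=369
  162^55=280  162^56=108  162^57=317  162^58=236
Found 236 at exponent 58.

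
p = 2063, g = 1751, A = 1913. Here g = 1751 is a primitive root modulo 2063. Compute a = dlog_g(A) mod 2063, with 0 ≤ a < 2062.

Baby-step giant-step with m = ceil(sqrt(2062)) = 46.
Baby table (1751^j mod 2063 for j=0..45):
  0:1  1:1751  2:383  3:158  4:216  5:687  6:208  7:1120
  8:1270  9:1919  10:1605  11:549  12:2004  13:1904  14:96  15:993
  16:1697  17:727  18:106  19:1999  20:1401  21:244  22:203  23:617
  24:1418  25:1129  26:525  27:1240  28:964  29:430  30:1998  31:1713
  32:1924  33:45  34:401  35:731  36:921  37:1468  38:2033  39:1108
  40:888  41:1449  42:1772  43:20  44:2012  45:1471
Giant step factor: 1751^(-46) ≡ 126 (mod 2063).
Scan 1913·126^i mod 2063 for i = 0, 1, …:
  i=0: 1913   i=1: 1730   i=2: 1365   i=3: 761
  i=4: 988   i=5: 708   i=6: 499   i=7: 984
  i=8: 204   i=9: 948     …   i=37: 421
  i=38: 1471
Match at i=38, j=45: a = 38·46 + 45 = 1793.

1793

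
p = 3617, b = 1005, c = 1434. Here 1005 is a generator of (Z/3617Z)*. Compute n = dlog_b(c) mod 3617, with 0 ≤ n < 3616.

935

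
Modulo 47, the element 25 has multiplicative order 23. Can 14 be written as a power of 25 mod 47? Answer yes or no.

yes

⟨25⟩ has order 23; its elements mod 47 are {1, 2, 3, 4, 6, 7, 8, 9, 12, 14, 16, 17, 18, 21, 24, 25, 27, 28, 32, 34, 36, 37, 42}.
14 is in this set.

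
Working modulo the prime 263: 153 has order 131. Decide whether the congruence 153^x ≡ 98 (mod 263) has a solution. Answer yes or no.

yes

98 ∈ ⟨153⟩ iff 98^131 ≡ 1 (mod 263), since |⟨153⟩| = 131.
98^131 mod 263 = 1.
Since 1 = 1, 98 lies in the subgroup.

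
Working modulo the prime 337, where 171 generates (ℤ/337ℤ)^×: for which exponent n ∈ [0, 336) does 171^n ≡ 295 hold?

Baby-step giant-step with m = ceil(sqrt(336)) = 19.
Baby table (171^j mod 337 for j=0..18):
  0:1  1:171  2:259  3:142  4:18  5:45  6:281  7:197
  8:324  9:136  10:3  11:176  12:103  13:89  14:54  15:135
  16:169  17:254  18:298
Giant step factor: 171^(-19) ≡ 19 (mod 337).
Scan 295·19^i mod 337 for i = 0, 1, …:
  i=0: 295   i=1: 213   i=2: 3
Match at i=2, j=10: n = 2·19 + 10 = 48.

48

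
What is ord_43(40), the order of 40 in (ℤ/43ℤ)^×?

21

The order of 40 must divide p − 1 = 42 = 2 · 3 · 7.
Divisors: 1, 2, 3, 6, 7, 14, 21, 42.
Check each in increasing order: 40^1 ≡ 40;  40^2 ≡ 9;  40^3 ≡ 16;  40^6 ≡ 41;  40^7 ≡ 6;  40^14 ≡ 36;  40^21 ≡ 1.
Smallest exponent giving 1 is 21.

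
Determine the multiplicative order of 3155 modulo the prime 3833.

The order of 3155 must divide p − 1 = 3832 = 2^3 · 479.
Divisors: 1, 2, 4, 8, 479, 958, 1916, 3832.
Check each in increasing order: 3155^1 ≡ 3155;  3155^2 ≡ 3557;  3155^4 ≡ 3349;  3155^8 ≡ 443;  3155^479 ≡ 3026;  3155^958 ≡ 3472;  3155^1916 ≡ 3832;  3155^3832 ≡ 1.
Smallest exponent giving 1 is 3832.

3832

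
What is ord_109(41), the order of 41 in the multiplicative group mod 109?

The order of 41 must divide p − 1 = 108 = 2^2 · 3^3.
Divisors: 1, 2, 3, 4, 6, 9, 12, 18, 27, 36, 54, 108.
Check each in increasing order: 41^1 ≡ 41;  41^2 ≡ 46;  41^3 ≡ 33;  41^4 ≡ 45;  41^6 ≡ 108;  41^9 ≡ 76;  41^12 ≡ 1.
Smallest exponent giving 1 is 12.

12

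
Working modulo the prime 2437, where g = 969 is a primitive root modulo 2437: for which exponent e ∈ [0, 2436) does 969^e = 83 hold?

106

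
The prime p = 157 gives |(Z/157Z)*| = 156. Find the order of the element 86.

The order of 86 must divide p − 1 = 156 = 2^2 · 3 · 13.
Divisors: 1, 2, 3, 4, 6, 12, 13, 26, 39, 52, 78, 156.
Check each in increasing order: 86^1 ≡ 86;  86^2 ≡ 17;  86^3 ≡ 49;  86^4 ≡ 132;  86^6 ≡ 46;  86^12 ≡ 75;  86^13 ≡ 13;  86^26 ≡ 12;  86^39 ≡ 156;  86^52 ≡ 144;  86^78 ≡ 1.
Smallest exponent giving 1 is 78.

78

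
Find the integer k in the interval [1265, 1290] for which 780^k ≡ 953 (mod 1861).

1267

Compute 780^1265 mod 1861 = 1576, then multiply by 780 repeatedly:
  780^1265=1576  780^1266=1020  780^1267=953
Found 953 at exponent 1267.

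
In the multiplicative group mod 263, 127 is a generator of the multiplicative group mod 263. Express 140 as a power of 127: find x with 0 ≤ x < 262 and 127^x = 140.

24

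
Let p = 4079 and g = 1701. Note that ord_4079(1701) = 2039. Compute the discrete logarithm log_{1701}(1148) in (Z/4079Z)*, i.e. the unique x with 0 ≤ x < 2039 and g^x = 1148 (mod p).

23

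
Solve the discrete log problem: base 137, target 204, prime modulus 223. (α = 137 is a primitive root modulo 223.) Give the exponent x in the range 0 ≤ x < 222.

49

Baby-step giant-step with m = ceil(sqrt(222)) = 15.
Baby table (137^j mod 223 for j=0..14):
  0:1  1:137  2:37  3:163  4:31  5:10  6:32  7:147
  8:69  9:87  10:100  11:97  12:132  13:21  14:201
Giant step factor: 137^(-15) ≡ 159 (mod 223).
Scan 204·159^i mod 223 for i = 0, 1, …:
  i=0: 204   i=1: 101   i=2: 3   i=3: 31
Match at i=3, j=4: x = 3·15 + 4 = 49.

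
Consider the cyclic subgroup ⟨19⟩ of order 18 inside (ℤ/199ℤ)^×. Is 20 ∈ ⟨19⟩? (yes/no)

no

⟨19⟩ has order 18; its elements mod 199 are {1, 19, 21, 24, 37, 43, 58, 92, 93, 106, 107, 141, 156, 162, 175, 178, 180, 198}.
20 is not in this set.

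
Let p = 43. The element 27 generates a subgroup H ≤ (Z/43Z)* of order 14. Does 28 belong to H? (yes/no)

no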